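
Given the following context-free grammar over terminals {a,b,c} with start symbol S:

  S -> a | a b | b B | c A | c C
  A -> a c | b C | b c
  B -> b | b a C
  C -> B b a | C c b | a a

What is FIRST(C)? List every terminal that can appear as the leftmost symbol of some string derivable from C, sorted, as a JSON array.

Compute FIRST by fixpoint:
iter 1:
  A via A→a c: +{a}
  A via A→b C: +{b}
  B via B→b: +{b}
  C via C→B b a: +{b}
  C via C→a a: +{a}
  S via S→a: +{a}
  S via S→b B: +{b}
  S via S→c A: +{c}
  FIRST(S)={a,b,c}  FIRST(A)={a,b}  FIRST(B)={b}  FIRST(C)={a,b}
iter 2: (no change)
  FIRST(S)={a,b,c}  FIRST(A)={a,b}  FIRST(B)={b}  FIRST(C)={a,b}

FIRST(C) = ["a", "b"]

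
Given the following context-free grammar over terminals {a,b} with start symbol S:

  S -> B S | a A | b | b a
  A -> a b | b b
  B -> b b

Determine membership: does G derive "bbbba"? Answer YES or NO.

Convert to CNF:
  S -> B S | T0 A | T1 T0 | b
  A -> T0 T1 | T1 T1
  B -> T1 T1
  T0 -> a
  T1 -> b

CYK fill:
  [0..0]={S,T1}  "b"  orig:{S}
  [1..1]={S,T1}  "b"  orig:{S}
  [2..2]={S,T1}  "b"  orig:{S}
  [3..3]={S,T1}  "b"  orig:{S}
  [4..4]={T0}  "a"  orig:{}
  [0..1]={A,B}  "bb"
  [1..2]={A,B}  "bb"
  [2..3]={A,B}  "bb"
  [3..4]={S}  "ba"
  [0..2]={S}  "bbb"
  [1..3]={S}  "bbb"
  [2..4]=∅  "bba"
  [0..3]=∅  "bbbb"
  [1..4]={S}  "bbba"
  [0..4]=∅  "bbbba"

S ∉ T[0,4] ⇒ NO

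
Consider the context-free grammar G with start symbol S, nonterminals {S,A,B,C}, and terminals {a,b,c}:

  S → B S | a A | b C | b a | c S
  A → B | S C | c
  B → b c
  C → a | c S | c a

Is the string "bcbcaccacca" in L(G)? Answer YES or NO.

CNF form of G:
  S -> B S | T0 C | T0 T2 | T1 S | T2 A
  A -> S C | T0 T1 | c
  B -> T0 T1
  C -> T1 S | T1 T2 | a
  T0 -> b
  T1 -> c
  T2 -> a

CYK table (by increasing span):
  cell(0,0) b: {T0}  orig:{}
  cell(1,1) c: {A,T1}  orig:{A}
  cell(2,2) b: {T0}  orig:{}
  cell(3,3) c: {A,T1}  orig:{A}
  cell(4,4) a: {C,T2}  orig:{C}
  cell(5,5) c: {A,T1}  orig:{A}
  cell(6,6) c: {A,T1}  orig:{A}
  cell(7,7) a: {C,T2}  orig:{C}
  cell(8,8) c: {A,T1}  orig:{A}
  cell(9,9) c: {A,T1}  orig:{A}
  cell(10,10) a: {C,T2}  orig:{C}
  cell(0,1) bc: {A,B}
  cell(1,2) cb: ∅
  cell(2,3) bc: {A,B}
  cell(3,4) ca: {C}
  cell(4,5) ac: {S}
  cell(5,6) cc: ∅
  cell(6,7) ca: {C}
  cell(7,8) ac: {S}
  cell(8,9) cc: ∅
  cell(9,10) ca: {C}
  cell(0,2) bcb: ∅
  cell(1,3) cbc: ∅
  cell(2,4) bca: {S}
  cell(3,5) cac: {C,S}
  cell(4,6) acc: ∅
  cell(5,7) cca: ∅
  cell(6,8) cac: {C,S}
  cell(7,9) acc: ∅
  cell(8,10) cca: ∅
  cell(0,3) bcbc: ∅
  cell(1,4) cbca: {C,S}
  cell(2,5) bcac: {S}
  cell(3,6) cacc: ∅
  cell(4,7) acca: {A}
  cell(5,8) ccac: {C,S}
  cell(6,9) cacc: ∅
  cell(7,10) acca: {A}
  cell(0,4) bcbca: {S}
  cell(1,5) cbcac: {C,S}
  cell(2,6) bcacc: ∅
  cell(3,7) cacca: {A}
  cell(4,8) accac: {A}
  cell(5,9) ccacc: ∅
  cell(6,10) cacca: {A}
  cell(0,5) bcbcac: {S}
  cell(1,6) cbcacc: ∅
  cell(2,7) bcacca: {A}
  cell(3,8) caccac: {A}
  cell(4,9) accacc: ∅
  cell(5,10) ccacca: {A}
  cell(0,6) bcbcacc: ∅
  cell(1,7) cbcacca: {A}
  cell(2,8) bcaccac: {A}
  cell(3,9) caccacc: ∅
  cell(4,10) accacca: {S}
  cell(0,7) bcbcacca: {A}
  cell(1,8) cbcaccac: {A}
  cell(2,9) bcaccacc: ∅
  cell(3,10) caccacca: {C,S}
  cell(0,8) bcbcaccac: {A}
  cell(1,9) cbcaccacc: ∅
  cell(2,10) bcaccacca: {S}
  cell(0,9) bcbcaccacc: ∅
  cell(1,10) cbcaccacca: {C,S}
  cell(0,10) bcbcaccacca: {S}

S ∈ T[0,10] ⇒ YES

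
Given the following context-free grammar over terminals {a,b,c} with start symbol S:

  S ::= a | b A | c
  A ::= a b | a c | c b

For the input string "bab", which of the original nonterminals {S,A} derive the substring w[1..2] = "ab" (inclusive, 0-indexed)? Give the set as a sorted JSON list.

Convert to CNF:
  S -> T1 A | a | c
  A -> T0 T1 | T0 T2 | T2 T1
  T0 -> a
  T1 -> b
  T2 -> c

CYK fill (cells [i..j] with 1 ≤ i ≤ j ≤ 2 only):
  T[1,1] 'a' = {S,T0}  orig:{S}
  T[2,2] 'b' = {T1}  orig:{}
  T[1,2] 'ab' = {A}

Original NTs in T[1,2] deriving "ab": ["A"]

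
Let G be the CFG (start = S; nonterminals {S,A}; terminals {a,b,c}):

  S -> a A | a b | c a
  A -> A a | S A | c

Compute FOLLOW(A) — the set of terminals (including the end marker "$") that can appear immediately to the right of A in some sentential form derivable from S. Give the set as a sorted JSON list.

FIRST sets, iterate to fixpoint:
iter 1:
  A via A→c: +{c}
  S via S→a A: +{a}
  S via S→c a: +{c}
  S: {a,c}  A: {c}
iter 2:
  A via A→S A: +{a}
  S: {a,c}  A: {a,c}
iter 3: done
  S: {a,c}  A: {a,c}

FOLLOW sets:
FOLLOW(S) := {$}
iter 1:
  A→A a: FOLLOW(A) ⊇ FIRST(a) = {a}; new: +{a}
  A→S A: FOLLOW(S) ⊇ FIRST(A) = {a,c}; new: +{a,c}
  S→a A: FOLLOW(A) ⊇ FOLLOW(S) ⊇ {$,a,c}; new: +{$,c}
  FOLLOW(S)={$,a,c}  FOLLOW(A)={$,a,c}
iter 2: — fixpoint
  FOLLOW(S)={$,a,c}  FOLLOW(A)={$,a,c}

FOLLOW(A) = ["$", "a", "c"]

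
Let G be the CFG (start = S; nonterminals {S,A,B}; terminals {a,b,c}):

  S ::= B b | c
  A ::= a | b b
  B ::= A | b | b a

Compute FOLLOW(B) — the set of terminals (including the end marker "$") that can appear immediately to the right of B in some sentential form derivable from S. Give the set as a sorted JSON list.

FIRST iteration:
round 1:
  A via A→a: +{a}
  A via A→b b: +{b}
  B via B→A: +{a,b}
  S via S→B b: +{a,b}
  S via S→c: +{c}
  FIRST[S]={a,b,c}  FIRST[A]={a,b}  FIRST[B]={a,b}
round 2: done
  FIRST[S]={a,b,c}  FIRST[A]={a,b}  FIRST[B]={a,b}

FOLLOW sets:
seed FOLLOW(S) with $
pass 1:
  S→B b: FOLLOW(B) ⊇ FIRST(b) = {b}; new: +{b}
  S: {$}  A: {}  B: {b}
pass 2:
  B→A: FOLLOW(A) ⊇ FOLLOW(B) ⊇ {b}; new: +{b}
  S: {$}  A: {b}  B: {b}
pass 3: (stable)
  S: {$}  A: {b}  B: {b}

FOLLOW(B) = ["b"]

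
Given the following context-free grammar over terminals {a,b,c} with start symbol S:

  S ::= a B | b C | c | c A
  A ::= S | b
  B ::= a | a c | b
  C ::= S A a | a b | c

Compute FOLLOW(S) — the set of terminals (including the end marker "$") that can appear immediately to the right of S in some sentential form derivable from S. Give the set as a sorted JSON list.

Compute FIRST by fixpoint:
iter 1:
  A via A→b: +{b}
  B via B→a: +{a}
  B via B→b: +{b}
  C via C→a b: +{a}
  C via C→c: +{c}
  S via S→a B: +{a}
  S via S→b C: +{b}
  S via S→c: +{c}
  FIRST(S)={a,b,c}  FIRST(A)={b}  FIRST(B)={a,b}  FIRST(C)={a,c}
iter 2:
  A via A→S: +{a,c}
  C via C→S A a: +{b}
  FIRST(S)={a,b,c}  FIRST(A)={a,b,c}  FIRST(B)={a,b}  FIRST(C)={a,b,c}
iter 3: — fixpoint
  FIRST(S)={a,b,c}  FIRST(A)={a,b,c}  FIRST(B)={a,b}  FIRST(C)={a,b,c}

FOLLOW sets:
FOLLOW(S) := {$}
iter 1:
  C→S A a: FOLLOW(S) ⊇ FIRST(A) = {a,b,c}; new: +{a,b,c}
  C→S A a: FOLLOW(A) ⊇ FIRST(a) = {a}; new: +{a}
  S→a B: FOLLOW(B) ⊇ FOLLOW(S) ⊇ {$,a,b,c}; new: +{$,a,b,c}
  S→b C: FOLLOW(C) ⊇ FOLLOW(S) ⊇ {$,a,b,c}; new: +{$,a,b,c}
  S→c A: FOLLOW(A) ⊇ FOLLOW(S) ⊇ {$,a,b,c}; new: +{$,b,c}
  S: {$,a,b,c}  A: {$,a,b,c}  B: {$,a,b,c}  C: {$,a,b,c}
iter 2: (no change)
  S: {$,a,b,c}  A: {$,a,b,c}  B: {$,a,b,c}  C: {$,a,b,c}

FOLLOW(S) = ["$", "a", "b", "c"]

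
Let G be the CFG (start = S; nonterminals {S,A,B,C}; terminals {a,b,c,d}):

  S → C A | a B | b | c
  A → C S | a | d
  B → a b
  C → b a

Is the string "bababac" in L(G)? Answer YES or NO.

Convert to CNF:
  S -> C A | T0 B | b | c
  A -> C S | a | d
  B -> T0 T1
  C -> T1 T0
  T0 -> a
  T1 -> b

CYK fill:
  T[0,0] 'b' = {S,T1}  orig:{S}
  T[1,1] 'a' = {A,T0}  orig:{A}
  T[2,2] 'b' = {S,T1}  orig:{S}
  T[3,3] 'a' = {A,T0}  orig:{A}
  T[4,4] 'b' = {S,T1}  orig:{S}
  T[5,5] 'a' = {A,T0}  orig:{A}
  T[6,6] 'c' = {S}
  T[0,1] 'ba' = {C}
  T[1,2] 'ab' = {B}
  T[2,3] 'ba' = {C}
  T[3,4] 'ab' = {B}
  T[4,5] 'ba' = {C}
  T[5,6] 'ac' = ∅
  T[0,2] 'bab' = {A}
  T[1,3] 'aba' = ∅
  T[2,4] 'bab' = {A}
  T[3,5] 'aba' = ∅
  T[4,6] 'bac' = {A}
  T[0,3] 'baba' = ∅
  T[1,4] 'abab' = ∅
  T[2,5] 'baba' = ∅
  T[3,6] 'abac' = ∅
  T[0,4] 'babab' = {S}
  T[1,5] 'ababa' = ∅
  T[2,6] 'babac' = {S}
  T[0,5] 'bababa' = ∅
  T[1,6] 'ababac' = ∅
  T[0,6] 'bababac' = {A}

S ∉ T[0,6] ⇒ NO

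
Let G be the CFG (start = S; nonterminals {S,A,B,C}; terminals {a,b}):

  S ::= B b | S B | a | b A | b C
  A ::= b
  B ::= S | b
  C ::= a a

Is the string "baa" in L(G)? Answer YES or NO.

CNF form of G:
  S -> B T0 | S B | T0 A | T0 C | a
  A -> b
  B -> B T0 | S B | T0 A | T0 C | a | b
  C -> T1 T1
  T0 -> b
  T1 -> a

CYK table (by increasing span):
  [0..0]={A,B,T0}  "b"  orig:{A,B}
  [1..1]={B,S,T1}  "a"  orig:{B,S}
  [2..2]={B,S,T1}  "a"  orig:{B,S}
  [0..1]=∅  "ba"
  [1..2]={B,C,S}  "aa"
  [0..2]={B,S}  "baa"

S ∈ T[0,2] ⇒ YES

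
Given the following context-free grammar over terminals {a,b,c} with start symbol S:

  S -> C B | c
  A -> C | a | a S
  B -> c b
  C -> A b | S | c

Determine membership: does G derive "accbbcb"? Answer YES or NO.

Convert to CNF:
  S -> C B | c
  A -> A T0 | C B | T1 S | a | c
  B -> T2 T0
  C -> A T0 | C B | c
  T0 -> b
  T1 -> a
  T2 -> c

CYK fill:
  T[0,0] 'a' = {A,T1}  orig:{A}
  T[1,1] 'c' = {A,C,S,T2}  orig:{A,C,S}
  T[2,2] 'c' = {A,C,S,T2}  orig:{A,C,S}
  T[3,3] 'b' = {T0}  orig:{}
  T[4,4] 'b' = {T0}  orig:{}
  T[5,5] 'c' = {A,C,S,T2}  orig:{A,C,S}
  T[6,6] 'b' = {T0}  orig:{}
  T[0,1] 'ac' = {A}
  T[1,2] 'cc' = ∅
  T[2,3] 'cb' = {A,B,C}
  T[3,4] 'bb' = ∅
  T[4,5] 'bc' = ∅
  T[5,6] 'cb' = {A,B,C}
  T[0,2] 'acc' = ∅
  T[1,3] 'ccb' = {A,C,S}
  T[2,4] 'cbb' = {A,C}
  T[3,5] 'bbc' = ∅
  T[4,6] 'bcb' = ∅
  T[0,3] 'accb' = {A}
  T[1,4] 'ccbb' = {A,C}
  T[2,5] 'cbbc' = ∅
  T[3,6] 'bbcb' = ∅
  T[0,4] 'accbb' = {A,C}
  T[1,5] 'ccbbc' = ∅
  T[2,6] 'cbbcb' = {A,C,S}
  T[0,5] 'accbbc' = ∅
  T[1,6] 'ccbbcb' = {A,C,S}
  T[0,6] 'accbbcb' = {A,C,S}

S ∈ T[0,6] ⇒ YES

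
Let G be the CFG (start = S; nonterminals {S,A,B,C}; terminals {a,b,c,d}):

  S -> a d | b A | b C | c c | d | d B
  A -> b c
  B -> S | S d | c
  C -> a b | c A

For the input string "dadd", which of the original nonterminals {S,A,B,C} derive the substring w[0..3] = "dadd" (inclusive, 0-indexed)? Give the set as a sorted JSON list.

CNF form of G:
  S -> T0 A | T0 C | T1 T1 | T2 B | T3 T2 | d
  A -> T0 T1
  B -> S T2 | T0 A | T0 C | T1 T1 | T2 B | T3 T2 | c | d
  C -> T1 A | T3 T0
  T0 -> b
  T1 -> c
  T2 -> d
  T3 -> a

CYK table (by increasing span) (cells [i..j] with 0 ≤ i ≤ j ≤ 3 only):
  T[0,0] 'd' = {B,S,T2}  orig:{B,S}
  T[1,1] 'a' = {T3}  orig:{}
  T[2,2] 'd' = {B,S,T2}  orig:{B,S}
  T[3,3] 'd' = {B,S,T2}  orig:{B,S}
  T[0,1] 'da' = ∅
  T[1,2] 'ad' = {B,S}
  T[2,3] 'dd' = {B,S}
  T[0,2] 'dad' = {B,S}
  T[1,3] 'add' = {B}
  T[0,3] 'dadd' = {B,S}

Original NTs in T[0,3] deriving "dadd": ["B", "S"]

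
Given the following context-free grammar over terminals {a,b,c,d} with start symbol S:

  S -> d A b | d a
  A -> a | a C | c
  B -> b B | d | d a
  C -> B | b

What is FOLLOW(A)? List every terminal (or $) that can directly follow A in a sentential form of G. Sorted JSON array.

FIRST sets, iterate to fixpoint:
pass 1:
  A via A→a: +{a}
  A via A→c: +{c}
  B via B→b B: +{b}
  B via B→d: +{d}
  C via C→B: +{b,d}
  S via S→d A b: +{d}
  S: {d}  A: {a,c}  B: {b,d}  C: {b,d}
pass 2: done
  S: {d}  A: {a,c}  B: {b,d}  C: {b,d}

Compute FOLLOW by fixpoint:
seed FOLLOW(S) with $
iter 1:
  S→d A b: FOLLOW(A) ⊇ FIRST(b) = {b}; new: +{b}
  FOLLOW[S]={$}  FOLLOW[A]={b}  FOLLOW[B]={}  FOLLOW[C]={}
iter 2:
  A→a C: FOLLOW(C) ⊇ FOLLOW(A) ⊇ {b}; new: +{b}
  C→B: FOLLOW(B) ⊇ FOLLOW(C) ⊇ {b}; new: +{b}
  FOLLOW[S]={$}  FOLLOW[A]={b}  FOLLOW[B]={b}  FOLLOW[C]={b}
iter 3: — fixpoint
  FOLLOW[S]={$}  FOLLOW[A]={b}  FOLLOW[B]={b}  FOLLOW[C]={b}

FOLLOW(A) = ["b"]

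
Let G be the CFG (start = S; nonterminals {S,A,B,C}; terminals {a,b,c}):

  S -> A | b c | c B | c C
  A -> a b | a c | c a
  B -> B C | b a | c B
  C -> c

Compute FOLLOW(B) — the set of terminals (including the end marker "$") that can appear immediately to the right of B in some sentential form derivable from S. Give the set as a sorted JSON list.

FIRST iteration:
pass 1:
  A via A→a b: +{a}
  A via A→c a: +{c}
  B via B→b a: +{b}
  B via B→c B: +{c}
  C via C→c: +{c}
  S via S→A: +{a,c}
  S via S→b c: +{b}
  FIRST(S)={a,b,c}  FIRST(A)={a,c}  FIRST(B)={b,c}  FIRST(C)={c}
pass 2: (stable)
  FIRST(S)={a,b,c}  FIRST(A)={a,c}  FIRST(B)={b,c}  FIRST(C)={c}

Compute FOLLOW by fixpoint:
FOLLOW(S) := {$}
iter 1:
  B→B C: FOLLOW(B) ⊇ FIRST(C) = {c}; new: +{c}
  B→B C: FOLLOW(C) ⊇ FOLLOW(B) ⊇ {c}; new: +{c}
  S→A: FOLLOW(A) ⊇ FOLLOW(S) ⊇ {$}; new: +{$}
  S→c B: FOLLOW(B) ⊇ FOLLOW(S) ⊇ {$}; new: +{$}
  S→c C: FOLLOW(C) ⊇ FOLLOW(S) ⊇ {$}; new: +{$}
  FOLLOW(S)={$}  FOLLOW(A)={$}  FOLLOW(B)={$,c}  FOLLOW(C)={$,c}
iter 2: (no change)
  FOLLOW(S)={$}  FOLLOW(A)={$}  FOLLOW(B)={$,c}  FOLLOW(C)={$,c}

FOLLOW(B) = ["$", "c"]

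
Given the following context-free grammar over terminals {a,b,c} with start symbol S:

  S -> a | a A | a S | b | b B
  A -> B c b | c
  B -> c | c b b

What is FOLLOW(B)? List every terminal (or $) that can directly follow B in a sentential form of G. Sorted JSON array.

FIRST sets, iterate to fixpoint:
iter 1:
  A via A→c: +{c}
  B via B→c: +{c}
  S via S→a: +{a}
  S via S→b: +{b}
  FIRST(S)={a,b}  FIRST(A)={c}  FIRST(B)={c}
iter 2: (no change)
  FIRST(S)={a,b}  FIRST(A)={c}  FIRST(B)={c}

FOLLOW sets:
initialize: $ ∈ FOLLOW(S)
[1]
  A→B c b: FOLLOW(B) ⊇ FIRST(c) = {c}; new: +{c}
  S→a A: FOLLOW(A) ⊇ FOLLOW(S) ⊇ {$}; new: +{$}
  S→b B: FOLLOW(B) ⊇ FOLLOW(S) ⊇ {$}; new: +{$}
  S: {$}  A: {$}  B: {$,c}
[2] done
  S: {$}  A: {$}  B: {$,c}

FOLLOW(B) = ["$", "c"]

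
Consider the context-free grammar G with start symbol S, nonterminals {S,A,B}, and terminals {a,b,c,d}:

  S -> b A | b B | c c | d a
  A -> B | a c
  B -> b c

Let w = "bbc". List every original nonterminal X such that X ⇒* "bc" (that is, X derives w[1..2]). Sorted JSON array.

CNF form of G:
  S -> T1 T1 | T2 A | T2 B | T3 T0
  A -> T0 T1 | T2 T1
  B -> T2 T1
  T0 -> a
  T1 -> c
  T2 -> b
  T3 -> d

Fill CYK table bottom-up, restricted to cells inside w[1..2]:
  cell(1,1) b: {T2}  orig:{}
  cell(2,2) c: {T1}  orig:{}
  cell(1,2) bc: {A,B}

Original NTs in T[1,2] deriving "bc": ["A", "B"]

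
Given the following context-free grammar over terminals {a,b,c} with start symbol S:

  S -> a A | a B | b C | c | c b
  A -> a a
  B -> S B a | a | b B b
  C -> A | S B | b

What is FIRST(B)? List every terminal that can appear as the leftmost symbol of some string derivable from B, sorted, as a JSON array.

FIRST iteration:
[1]
  A via A→a a: +{a}
  B via B→a: +{a}
  B via B→b B b: +{b}
  C via C→A: +{a}
  C via C→b: +{b}
  S via S→a A: +{a}
  S via S→b C: +{b}
  S via S→c: +{c}
  FIRST(S)={a,b,c}  FIRST(A)={a}  FIRST(B)={a,b}  FIRST(C)={a,b}
[2]
  B via B→S B a: +{c}
  C via C→S B: +{c}
  FIRST(S)={a,b,c}  FIRST(A)={a}  FIRST(B)={a,b,c}  FIRST(C)={a,b,c}
[3] (no change)
  FIRST(S)={a,b,c}  FIRST(A)={a}  FIRST(B)={a,b,c}  FIRST(C)={a,b,c}

FIRST(B) = ["a", "b", "c"]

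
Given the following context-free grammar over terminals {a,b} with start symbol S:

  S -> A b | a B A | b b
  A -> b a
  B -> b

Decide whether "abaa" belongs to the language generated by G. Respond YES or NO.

Convert to CNF:
  S -> A T0 | T0 T0 | T1 X2
  A -> T0 T1
  B -> b
  T0 -> b
  T1 -> a
  X2 -> B A

Fill CYK table bottom-up:
  cell(0,0) a: {T1}  orig:{}
  cell(1,1) b: {B,T0}  orig:{B}
  cell(2,2) a: {T1}  orig:{}
  cell(3,3) a: {T1}  orig:{}
  cell(0,1) ab: ∅
  cell(1,2) ba: {A}
  cell(2,3) aa: ∅
  cell(0,2) aba: ∅
  cell(1,3) baa: ∅
  cell(0,3) abaa: ∅

S ∉ T[0,3] ⇒ NO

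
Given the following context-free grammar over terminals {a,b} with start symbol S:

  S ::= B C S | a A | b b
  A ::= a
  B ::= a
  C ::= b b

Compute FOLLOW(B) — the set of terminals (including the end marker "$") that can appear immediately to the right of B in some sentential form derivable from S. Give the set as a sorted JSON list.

FIRST sets, iterate to fixpoint:
iter 1:
  A via A→a: +{a}
  B via B→a: +{a}
  C via C→b b: +{b}
  S via S→B C S: +{a}
  S via S→b b: +{b}
  FIRST(S)={a,b}  FIRST(A)={a}  FIRST(B)={a}  FIRST(C)={b}
iter 2: (stable)
  FIRST(S)={a,b}  FIRST(A)={a}  FIRST(B)={a}  FIRST(C)={b}

FOLLOW sets:
FOLLOW(S) := {$}
[1]
  S→B C S: FOLLOW(B) ⊇ FIRST(C) = {b}; new: +{b}
  S→B C S: FOLLOW(C) ⊇ FIRST(S) = {a,b}; new: +{a,b}
  S→a A: FOLLOW(A) ⊇ FOLLOW(S) ⊇ {$}; new: +{$}
  FOLLOW(S)={$}  FOLLOW(A)={$}  FOLLOW(B)={b}  FOLLOW(C)={a,b}
[2] (stable)
  FOLLOW(S)={$}  FOLLOW(A)={$}  FOLLOW(B)={b}  FOLLOW(C)={a,b}

FOLLOW(B) = ["b"]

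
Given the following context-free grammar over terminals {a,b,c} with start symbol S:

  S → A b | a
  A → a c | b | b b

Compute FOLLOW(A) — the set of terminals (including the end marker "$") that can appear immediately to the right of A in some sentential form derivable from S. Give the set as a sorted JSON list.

FIRST sets, iterate to fixpoint:
round 1:
  A via A→a c: +{a}
  A via A→b: +{b}
  S via S→A b: +{a,b}
  FIRST[S]={a,b}  FIRST[A]={a,b}
round 2: done
  FIRST[S]={a,b}  FIRST[A]={a,b}

Compute FOLLOW by fixpoint:
initialize: $ ∈ FOLLOW(S)
pass 1:
  S→A b: FOLLOW(A) ⊇ FIRST(b) = {b}; new: +{b}
  FOLLOW[S]={$}  FOLLOW[A]={b}
pass 2: (no change)
  FOLLOW[S]={$}  FOLLOW[A]={b}

FOLLOW(A) = ["b"]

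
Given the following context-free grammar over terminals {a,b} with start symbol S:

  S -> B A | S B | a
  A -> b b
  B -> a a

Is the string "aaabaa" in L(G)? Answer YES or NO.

CNF form of G:
  S -> B A | S B | a
  A -> T0 T0
  B -> T1 T1
  T0 -> b
  T1 -> a

CYK table (by increasing span):
  [0..0]={S,T1}  "a"  orig:{S}
  [1..1]={S,T1}  "a"  orig:{S}
  [2..2]={S,T1}  "a"  orig:{S}
  [3..3]={T0}  "b"  orig:{}
  [4..4]={S,T1}  "a"  orig:{S}
  [5..5]={S,T1}  "a"  orig:{S}
  [0..1]={B}  "aa"
  [1..2]={B}  "aa"
  [2..3]=∅  "ab"
  [3..4]=∅  "ba"
  [4..5]={B}  "aa"
  [0..2]={S}  "aaa"
  [1..3]=∅  "aab"
  [2..4]=∅  "aba"
  [3..5]=∅  "baa"
  [0..3]=∅  "aaab"
  [1..4]=∅  "aaba"
  [2..5]=∅  "abaa"
  [0..4]=∅  "aaaba"
  [1..5]=∅  "aabaa"
  [0..5]=∅  "aaabaa"

S ∉ T[0,5] ⇒ NO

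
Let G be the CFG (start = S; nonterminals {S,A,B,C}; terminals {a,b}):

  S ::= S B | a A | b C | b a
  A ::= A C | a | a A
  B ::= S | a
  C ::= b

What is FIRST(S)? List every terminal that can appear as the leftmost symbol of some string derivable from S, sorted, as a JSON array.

Compute FIRST by fixpoint:
round 1:
  A via A→a: +{a}
  B via B→a: +{a}
  C via C→b: +{b}
  S via S→a A: +{a}
  S via S→b C: +{b}
  FIRST[S]={a,b}  FIRST[A]={a}  FIRST[B]={a}  FIRST[C]={b}
round 2:
  B via B→S: +{b}
  FIRST[S]={a,b}  FIRST[A]={a}  FIRST[B]={a,b}  FIRST[C]={b}
round 3: (no change)
  FIRST[S]={a,b}  FIRST[A]={a}  FIRST[B]={a,b}  FIRST[C]={b}

FIRST(S) = ["a", "b"]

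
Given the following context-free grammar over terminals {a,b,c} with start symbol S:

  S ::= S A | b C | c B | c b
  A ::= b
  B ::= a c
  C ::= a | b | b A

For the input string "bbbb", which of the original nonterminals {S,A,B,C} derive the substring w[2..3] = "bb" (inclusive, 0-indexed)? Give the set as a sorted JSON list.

Convert to CNF:
  S -> S A | T1 B | T1 T2 | T2 C
  A -> b
  B -> T0 T1
  C -> T2 A | a | b
  T0 -> a
  T1 -> c
  T2 -> b

CYK fill, restricted to cells inside w[2..3]:
  [2..2]={A,C,T2}  "b"  orig:{A,C}
  [3..3]={A,C,T2}  "b"  orig:{A,C}
  [2..3]={C,S}  "bb"

Original NTs in T[2,3] deriving "bb": ["C", "S"]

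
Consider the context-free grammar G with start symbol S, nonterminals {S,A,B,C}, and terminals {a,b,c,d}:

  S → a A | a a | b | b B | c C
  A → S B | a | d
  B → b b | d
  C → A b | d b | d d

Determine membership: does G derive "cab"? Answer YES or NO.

Convert to CNF:
  S -> T0 B | T2 A | T2 T2 | T3 C | b
  A -> S B | a | d
  B -> T0 T0 | d
  C -> A T0 | T1 T0 | T1 T1
  T0 -> b
  T1 -> d
  T2 -> a
  T3 -> c

CYK fill:
  [0..0]={T3}  "c"  orig:{}
  [1..1]={A,T2}  "a"  orig:{A}
  [2..2]={S,T0}  "b"  orig:{S}
  [0..1]=∅  "ca"
  [1..2]={C}  "ab"
  [0..2]={S}  "cab"

S ∈ T[0,2] ⇒ YES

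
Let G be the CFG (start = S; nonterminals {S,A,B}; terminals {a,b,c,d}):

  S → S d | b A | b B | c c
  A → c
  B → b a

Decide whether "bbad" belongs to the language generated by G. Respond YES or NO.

CNF form of G:
  S -> S T2 | T0 A | T0 B | T3 T3
  A -> c
  B -> T0 T1
  T0 -> b
  T1 -> a
  T2 -> d
  T3 -> c

Fill CYK table bottom-up:
  [0..0]={T0}  "b"  orig:{}
  [1..1]={T0}  "b"  orig:{}
  [2..2]={T1}  "a"  orig:{}
  [3..3]={T2}  "d"  orig:{}
  [0..1]=∅  "bb"
  [1..2]={B}  "ba"
  [2..3]=∅  "ad"
  [0..2]={S}  "bba"
  [1..3]=∅  "bad"
  [0..3]={S}  "bbad"

S ∈ T[0,3] ⇒ YES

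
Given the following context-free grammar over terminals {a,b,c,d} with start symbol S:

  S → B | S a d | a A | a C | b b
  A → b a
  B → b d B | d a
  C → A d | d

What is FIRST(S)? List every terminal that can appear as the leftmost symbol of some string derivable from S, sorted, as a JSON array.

FIRST iteration:
pass 1:
  A via A→b a: +{b}
  B via B→b d B: +{b}
  B via B→d a: +{d}
  C via C→A d: +{b}
  C via C→d: +{d}
  S via S→B: +{b,d}
  S via S→a A: +{a}
  FIRST[S]={a,b,d}  FIRST[A]={b}  FIRST[B]={b,d}  FIRST[C]={b,d}
pass 2: — fixpoint
  FIRST[S]={a,b,d}  FIRST[A]={b}  FIRST[B]={b,d}  FIRST[C]={b,d}

FIRST(S) = ["a", "b", "d"]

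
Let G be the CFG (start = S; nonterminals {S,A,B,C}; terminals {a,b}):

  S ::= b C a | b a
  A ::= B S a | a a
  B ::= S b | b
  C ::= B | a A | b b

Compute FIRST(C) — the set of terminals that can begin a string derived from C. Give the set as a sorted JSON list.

FIRST iteration:
iter 1:
  A via A→a a: +{a}
  B via B→b: +{b}
  C via C→B: +{b}
  C via C→a A: +{a}
  S via S→b C a: +{b}
  FIRST(S)={b}  FIRST(A)={a}  FIRST(B)={b}  FIRST(C)={a,b}
iter 2:
  A via A→B S a: +{b}
  FIRST(S)={b}  FIRST(A)={a,b}  FIRST(B)={b}  FIRST(C)={a,b}
iter 3: done
  FIRST(S)={b}  FIRST(A)={a,b}  FIRST(B)={b}  FIRST(C)={a,b}

FIRST(C) = ["a", "b"]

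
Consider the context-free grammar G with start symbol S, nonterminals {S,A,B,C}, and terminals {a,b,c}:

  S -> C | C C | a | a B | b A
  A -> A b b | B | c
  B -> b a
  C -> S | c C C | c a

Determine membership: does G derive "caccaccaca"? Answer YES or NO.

CNF form of G:
  S -> C C | T0 A | T1 B | T2 T1 | T2 X5 | a
  A -> A X3 | T0 T1 | c
  B -> T0 T1
  C -> C C | T0 A | T1 B | T2 T1 | T2 X4 | a
  T0 -> b
  T1 -> a
  T2 -> c
  X3 -> T0 T0
  X4 -> C C
  X5 -> C C

CYK table (by increasing span):
  T[0,0] 'c' = {A,T2}  orig:{A}
  T[1,1] 'a' = {C,S,T1}  orig:{C,S}
  T[2,2] 'c' = {A,T2}  orig:{A}
  T[3,3] 'c' = {A,T2}  orig:{A}
  T[4,4] 'a' = {C,S,T1}  orig:{C,S}
  T[5,5] 'c' = {A,T2}  orig:{A}
  T[6,6] 'c' = {A,T2}  orig:{A}
  T[7,7] 'a' = {C,S,T1}  orig:{C,S}
  T[8,8] 'c' = {A,T2}  orig:{A}
  T[9,9] 'a' = {C,S,T1}  orig:{C,S}
  T[0,1] 'ca' = {C,S}
  T[1,2] 'ac' = ∅
  T[2,3] 'cc' = ∅
  T[3,4] 'ca' = {C,S}
  T[4,5] 'ac' = ∅
  T[5,6] 'cc' = ∅
  T[6,7] 'ca' = {C,S}
  T[7,8] 'ac' = ∅
  T[8,9] 'ca' = {C,S}
  T[0,2] 'cac' = ∅
  T[1,3] 'acc' = ∅
  T[2,4] 'cca' = ∅
  T[3,5] 'cac' = ∅
  T[4,6] 'acc' = ∅
  T[5,7] 'cca' = ∅
  T[6,8] 'cac' = ∅
  T[7,9] 'aca' = {C,S,X4,X5}  orig:{C,S}
  T[0,3] 'cacc' = ∅
  T[1,4] 'acca' = ∅
  T[2,5] 'ccac' = ∅
  T[3,6] 'cacc' = ∅
  T[4,7] 'acca' = ∅
  T[5,8] 'ccac' = ∅
  T[6,9] 'caca' = {C,S,X4,X5}  orig:{C,S}
  T[0,4] 'cacca' = ∅
  T[1,5] 'accac' = ∅
  T[2,6] 'ccacc' = ∅
  T[3,7] 'cacca' = ∅
  T[4,8] 'accac' = ∅
  T[5,9] 'ccaca' = {C,S}
  T[0,5] 'caccac' = ∅
  T[1,6] 'accacc' = ∅
  T[2,7] 'ccacca' = ∅
  T[3,8] 'caccac' = ∅
  T[4,9] 'accaca' = {C,S,X4,X5}  orig:{C,S}
  T[0,6] 'caccacc' = ∅
  T[1,7] 'accacca' = ∅
  T[2,8] 'ccaccac' = ∅
  T[3,9] 'caccaca' = {C,S,X4,X5}  orig:{C,S}
  T[0,7] 'caccacca' = ∅
  T[1,8] 'accaccac' = ∅
  T[2,9] 'ccaccaca' = {C,S}
  T[0,8] 'caccaccac' = ∅
  T[1,9] 'accaccaca' = {C,S,X4,X5}  orig:{C,S}
  T[0,9] 'caccaccaca' = {C,S,X4,X5}  orig:{C,S}

S ∈ T[0,9] ⇒ YES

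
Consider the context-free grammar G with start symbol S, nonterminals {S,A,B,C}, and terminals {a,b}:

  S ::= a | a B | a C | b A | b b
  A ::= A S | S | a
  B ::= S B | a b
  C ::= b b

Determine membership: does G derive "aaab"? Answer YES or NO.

CNF form of G:
  S -> T0 B | T0 C | T1 A | T1 T1 | a
  A -> A S | T0 B | T0 C | T1 A | T1 T1 | a
  B -> S B | T0 T1
  C -> T1 T1
  T0 -> a
  T1 -> b

Fill CYK table bottom-up:
  [0..0]={A,S,T0}  "a"  orig:{A,S}
  [1..1]={A,S,T0}  "a"  orig:{A,S}
  [2..2]={A,S,T0}  "a"  orig:{A,S}
  [3..3]={T1}  "b"  orig:{}
  [0..1]={A}  "aa"
  [1..2]={A}  "aa"
  [2..3]={B}  "ab"
  [0..2]={A}  "aaa"
  [1..3]={A,B,S}  "aab"
  [0..3]={A,B,S}  "aaab"

S ∈ T[0,3] ⇒ YES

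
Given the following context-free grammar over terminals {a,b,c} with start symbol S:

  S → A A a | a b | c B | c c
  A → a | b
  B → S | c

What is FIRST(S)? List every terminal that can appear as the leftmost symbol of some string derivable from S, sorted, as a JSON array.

FIRST sets, iterate to fixpoint:
[1]
  A via A→a: +{a}
  A via A→b: +{b}
  B via B→c: +{c}
  S via S→A A a: +{a,b}
  S via S→c B: +{c}
  S: {a,b,c}  A: {a,b}  B: {c}
[2]
  B via B→S: +{a,b}
  S: {a,b,c}  A: {a,b}  B: {a,b,c}
[3] (stable)
  S: {a,b,c}  A: {a,b}  B: {a,b,c}

FIRST(S) = ["a", "b", "c"]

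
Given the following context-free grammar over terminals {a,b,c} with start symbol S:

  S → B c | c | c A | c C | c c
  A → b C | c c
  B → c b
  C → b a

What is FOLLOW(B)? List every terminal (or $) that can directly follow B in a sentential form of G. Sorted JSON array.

FIRST iteration:
round 1:
  A via A→b C: +{b}
  A via A→c c: +{c}
  B via B→c b: +{c}
  C via C→b a: +{b}
  S via S→B c: +{c}
  FIRST(S)={c}  FIRST(A)={b,c}  FIRST(B)={c}  FIRST(C)={b}
round 2: (no change)
  FIRST(S)={c}  FIRST(A)={b,c}  FIRST(B)={c}  FIRST(C)={b}

FOLLOW iteration:
FOLLOW(S) := {$}
iter 1:
  S→B c: FOLLOW(B) ⊇ FIRST(c) = {c}; new: +{c}
  S→c A: FOLLOW(A) ⊇ FOLLOW(S) ⊇ {$}; new: +{$}
  S→c C: FOLLOW(C) ⊇ FOLLOW(S) ⊇ {$}; new: +{$}
  FOLLOW(S)={$}  FOLLOW(A)={$}  FOLLOW(B)={c}  FOLLOW(C)={$}
iter 2: (stable)
  FOLLOW(S)={$}  FOLLOW(A)={$}  FOLLOW(B)={c}  FOLLOW(C)={$}

FOLLOW(B) = ["c"]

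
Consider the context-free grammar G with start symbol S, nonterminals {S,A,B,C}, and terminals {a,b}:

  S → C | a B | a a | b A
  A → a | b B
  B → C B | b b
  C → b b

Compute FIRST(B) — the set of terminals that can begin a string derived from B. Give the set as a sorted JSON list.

Compute FIRST by fixpoint:
[1]
  A via A→a: +{a}
  A via A→b B: +{b}
  B via B→b b: +{b}
  C via C→b b: +{b}
  S via S→C: +{b}
  S via S→a B: +{a}
  FIRST(S)={a,b}  FIRST(A)={a,b}  FIRST(B)={b}  FIRST(C)={b}
[2] (stable)
  FIRST(S)={a,b}  FIRST(A)={a,b}  FIRST(B)={b}  FIRST(C)={b}

FIRST(B) = ["b"]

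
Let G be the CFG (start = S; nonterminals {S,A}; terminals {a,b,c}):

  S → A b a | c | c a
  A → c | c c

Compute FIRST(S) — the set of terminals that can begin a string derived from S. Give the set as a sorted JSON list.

FIRST sets, iterate to fixpoint:
iter 1:
  A via A→c: +{c}
  S via S→A b a: +{c}
  FIRST(S)={c}  FIRST(A)={c}
iter 2: — fixpoint
  FIRST(S)={c}  FIRST(A)={c}

FIRST(S) = ["c"]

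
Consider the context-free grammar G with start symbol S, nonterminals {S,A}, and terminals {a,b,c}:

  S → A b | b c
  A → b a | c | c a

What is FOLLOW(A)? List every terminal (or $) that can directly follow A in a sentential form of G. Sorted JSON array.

Compute FIRST by fixpoint:
round 1:
  A via A→b a: +{b}
  A via A→c: +{c}
  S via S→A b: +{b,c}
  FIRST[S]={b,c}  FIRST[A]={b,c}
round 2: (no change)
  FIRST[S]={b,c}  FIRST[A]={b,c}

Compute FOLLOW by fixpoint:
initialize: $ ∈ FOLLOW(S)
pass 1:
  S→A b: FOLLOW(A) ⊇ FIRST(b) = {b}; new: +{b}
  FOLLOW[S]={$}  FOLLOW[A]={b}
pass 2: — fixpoint
  FOLLOW[S]={$}  FOLLOW[A]={b}

FOLLOW(A) = ["b"]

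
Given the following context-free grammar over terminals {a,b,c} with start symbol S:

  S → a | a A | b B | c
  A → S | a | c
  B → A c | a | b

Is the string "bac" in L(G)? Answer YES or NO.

CNF form of G:
  S -> T0 A | T1 B | a | c
  A -> T0 A | T1 B | a | c
  B -> A T2 | a | b
  T0 -> a
  T1 -> b
  T2 -> c

Fill CYK table bottom-up:
  T[0,0] 'b' = {B,T1}  orig:{B}
  T[1,1] 'a' = {A,B,S,T0}  orig:{A,B,S}
  T[2,2] 'c' = {A,S,T2}  orig:{A,S}
  T[0,1] 'ba' = {A,S}
  T[1,2] 'ac' = {A,B,S}
  T[0,2] 'bac' = {A,B,S}

S ∈ T[0,2] ⇒ YES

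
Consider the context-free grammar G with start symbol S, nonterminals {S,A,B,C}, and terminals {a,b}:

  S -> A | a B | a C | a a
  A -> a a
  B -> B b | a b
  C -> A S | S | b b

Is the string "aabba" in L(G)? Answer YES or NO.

Convert to CNF:
  S -> T0 B | T0 C | T0 T0
  A -> T0 T0
  B -> B T1 | T0 T1
  C -> A S | T0 B | T0 C | T0 T0 | T1 T1
  T0 -> a
  T1 -> b

Fill CYK table bottom-up:
  [0..0]={T0}  "a"  orig:{}
  [1..1]={T0}  "a"  orig:{}
  [2..2]={T1}  "b"  orig:{}
  [3..3]={T1}  "b"  orig:{}
  [4..4]={T0}  "a"  orig:{}
  [0..1]={A,C,S}  "aa"
  [1..2]={B}  "ab"
  [2..3]={C}  "bb"
  [3..4]=∅  "ba"
  [0..2]={C,S}  "aab"
  [1..3]={B,C,S}  "abb"
  [2..4]=∅  "bba"
  [0..3]={C,S}  "aabb"
  [1..4]=∅  "abba"
  [0..4]=∅  "aabba"

S ∉ T[0,4] ⇒ NO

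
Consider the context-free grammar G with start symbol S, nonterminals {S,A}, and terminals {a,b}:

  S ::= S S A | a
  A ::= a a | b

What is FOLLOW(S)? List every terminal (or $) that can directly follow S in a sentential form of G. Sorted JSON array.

FIRST iteration:
iter 1:
  A via A→a a: +{a}
  A via A→b: +{b}
  S via S→a: +{a}
  FIRST(S)={a}  FIRST(A)={a,b}
iter 2: (no change)
  FIRST(S)={a}  FIRST(A)={a,b}

Compute FOLLOW by fixpoint:
seed FOLLOW(S) with $
iter 1:
  S→S S A: FOLLOW(S) ⊇ FIRST(S) = {a}; new: +{a}
  S→S S A: FOLLOW(S) ⊇ FIRST(A) = {a,b}; new: +{b}
  S→S S A: FOLLOW(A) ⊇ FOLLOW(S) ⊇ {$,a,b}; new: +{$,a,b}
  FOLLOW[S]={$,a,b}  FOLLOW[A]={$,a,b}
iter 2: done
  FOLLOW[S]={$,a,b}  FOLLOW[A]={$,a,b}

FOLLOW(S) = ["$", "a", "b"]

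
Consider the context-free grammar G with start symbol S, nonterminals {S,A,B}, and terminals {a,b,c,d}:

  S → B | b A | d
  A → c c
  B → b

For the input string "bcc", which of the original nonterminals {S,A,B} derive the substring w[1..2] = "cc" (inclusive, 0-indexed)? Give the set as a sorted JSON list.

CNF form of G:
  S -> T1 A | b | d
  A -> T0 T0
  B -> b
  T0 -> c
  T1 -> b

CYK fill, restricted to cells inside w[1..2]:
  T[1,1] 'c' = {T0}  orig:{}
  T[2,2] 'c' = {T0}  orig:{}
  T[1,2] 'cc' = {A}

Original NTs in T[1,2] deriving "cc": ["A"]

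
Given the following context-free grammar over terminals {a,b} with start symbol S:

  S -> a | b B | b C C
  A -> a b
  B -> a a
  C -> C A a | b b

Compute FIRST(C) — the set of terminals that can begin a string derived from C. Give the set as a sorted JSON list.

Compute FIRST by fixpoint:
round 1:
  A via A→a b: +{a}
  B via B→a a: +{a}
  C via C→b b: +{b}
  S via S→a: +{a}
  S via S→b B: +{b}
  FIRST[S]={a,b}  FIRST[A]={a}  FIRST[B]={a}  FIRST[C]={b}
round 2: — fixpoint
  FIRST[S]={a,b}  FIRST[A]={a}  FIRST[B]={a}  FIRST[C]={b}

FIRST(C) = ["b"]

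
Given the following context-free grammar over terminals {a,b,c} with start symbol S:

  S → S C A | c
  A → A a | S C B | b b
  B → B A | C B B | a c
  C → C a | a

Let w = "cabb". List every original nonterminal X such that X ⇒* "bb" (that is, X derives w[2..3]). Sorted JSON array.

CNF form of G:
  S -> S X5 | c
  A -> A T0 | S X3 | T1 T1
  B -> B A | C X4 | T0 T2
  C -> C T0 | a
  T0 -> a
  T1 -> b
  T2 -> c
  X3 -> C B
  X4 -> B B
  X5 -> C A

CYK table (by increasing span), restricted to cells inside w[2..3]:
  [2..2]={T1}  "b"  orig:{}
  [3..3]={T1}  "b"  orig:{}
  [2..3]={A}  "bb"

Original NTs in T[2,3] deriving "bb": ["A"]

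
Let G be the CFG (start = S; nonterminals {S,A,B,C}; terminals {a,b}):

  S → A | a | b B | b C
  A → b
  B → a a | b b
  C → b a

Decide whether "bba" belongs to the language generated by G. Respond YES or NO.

CNF form of G:
  S -> T1 B | T1 C | a | b
  A -> b
  B -> T0 T0 | T1 T1
  C -> T1 T0
  T0 -> a
  T1 -> b

CYK fill:
  [0..0]={A,S,T1}  "b"  orig:{A,S}
  [1..1]={A,S,T1}  "b"  orig:{A,S}
  [2..2]={S,T0}  "a"  orig:{S}
  [0..1]={B}  "bb"
  [1..2]={C}  "ba"
  [0..2]={S}  "bba"

S ∈ T[0,2] ⇒ YES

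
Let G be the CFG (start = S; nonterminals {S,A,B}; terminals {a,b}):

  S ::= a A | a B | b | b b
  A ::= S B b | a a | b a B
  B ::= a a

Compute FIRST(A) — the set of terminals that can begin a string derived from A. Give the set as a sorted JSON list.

FIRST iteration:
[1]
  A via A→a a: +{a}
  A via A→b a B: +{b}
  B via B→a a: +{a}
  S via S→a A: +{a}
  S via S→b: +{b}
  S: {a,b}  A: {a,b}  B: {a}
[2] (stable)
  S: {a,b}  A: {a,b}  B: {a}

FIRST(A) = ["a", "b"]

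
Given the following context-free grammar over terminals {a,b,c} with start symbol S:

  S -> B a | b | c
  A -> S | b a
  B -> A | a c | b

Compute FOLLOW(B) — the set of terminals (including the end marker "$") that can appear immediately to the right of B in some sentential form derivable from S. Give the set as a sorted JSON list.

FIRST iteration:
round 1:
  A via A→b a: +{b}
  B via B→A: +{b}
  B via B→a c: +{a}
  S via S→B a: +{a,b}
  S via S→c: +{c}
  FIRST(S)={a,b,c}  FIRST(A)={b}  FIRST(B)={a,b}
round 2:
  A via A→S: +{a,c}
  B via B→A: +{c}
  FIRST(S)={a,b,c}  FIRST(A)={a,b,c}  FIRST(B)={a,b,c}
round 3: — fixpoint
  FIRST(S)={a,b,c}  FIRST(A)={a,b,c}  FIRST(B)={a,b,c}

FOLLOW sets:
FOLLOW(S) := {$}
round 1:
  S→B a: FOLLOW(B) ⊇ FIRST(a) = {a}; new: +{a}
  S: {$}  A: {}  B: {a}
round 2:
  B→A: FOLLOW(A) ⊇ FOLLOW(B) ⊇ {a}; new: +{a}
  S: {$}  A: {a}  B: {a}
round 3:
  A→S: FOLLOW(S) ⊇ FOLLOW(A) ⊇ {a}; new: +{a}
  S: {$,a}  A: {a}  B: {a}
round 4: — fixpoint
  S: {$,a}  A: {a}  B: {a}

FOLLOW(B) = ["a"]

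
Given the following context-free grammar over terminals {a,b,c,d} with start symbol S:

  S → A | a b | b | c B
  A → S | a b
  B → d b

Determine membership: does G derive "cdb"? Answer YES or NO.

CNF form of G:
  S -> T0 T1 | T2 B | b
  A -> T0 T1 | T2 B | b
  B -> T3 T1
  T0 -> a
  T1 -> b
  T2 -> c
  T3 -> d

CYK table (by increasing span):
  [0..0]={T2}  "c"  orig:{}
  [1..1]={T3}  "d"  orig:{}
  [2..2]={A,S,T1}  "b"  orig:{A,S}
  [0..1]=∅  "cd"
  [1..2]={B}  "db"
  [0..2]={A,S}  "cdb"

S ∈ T[0,2] ⇒ YES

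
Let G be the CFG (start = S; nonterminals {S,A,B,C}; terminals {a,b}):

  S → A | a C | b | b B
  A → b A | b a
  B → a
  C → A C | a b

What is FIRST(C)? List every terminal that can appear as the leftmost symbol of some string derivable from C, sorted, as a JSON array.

Compute FIRST by fixpoint:
pass 1:
  A via A→b A: +{b}
  B via B→a: +{a}
  C via C→A C: +{b}
  C via C→a b: +{a}
  S via S→A: +{b}
  S via S→a C: +{a}
  FIRST[S]={a,b}  FIRST[A]={b}  FIRST[B]={a}  FIRST[C]={a,b}
pass 2: done
  FIRST[S]={a,b}  FIRST[A]={b}  FIRST[B]={a}  FIRST[C]={a,b}

FIRST(C) = ["a", "b"]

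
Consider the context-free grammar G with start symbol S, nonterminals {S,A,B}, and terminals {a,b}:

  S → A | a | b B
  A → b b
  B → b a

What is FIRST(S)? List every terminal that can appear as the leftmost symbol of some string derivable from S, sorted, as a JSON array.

FIRST iteration:
pass 1:
  A via A→b b: +{b}
  B via B→b a: +{b}
  S via S→A: +{b}
  S via S→a: +{a}
  FIRST(S)={a,b}  FIRST(A)={b}  FIRST(B)={b}
pass 2: done
  FIRST(S)={a,b}  FIRST(A)={b}  FIRST(B)={b}

FIRST(S) = ["a", "b"]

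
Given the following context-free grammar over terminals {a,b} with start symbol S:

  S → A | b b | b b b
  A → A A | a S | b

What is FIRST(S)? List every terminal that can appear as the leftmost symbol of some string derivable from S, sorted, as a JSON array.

FIRST iteration:
[1]
  A via A→a S: +{a}
  A via A→b: +{b}
  S via S→A: +{a,b}
  S: {a,b}  A: {a,b}
[2] done
  S: {a,b}  A: {a,b}

FIRST(S) = ["a", "b"]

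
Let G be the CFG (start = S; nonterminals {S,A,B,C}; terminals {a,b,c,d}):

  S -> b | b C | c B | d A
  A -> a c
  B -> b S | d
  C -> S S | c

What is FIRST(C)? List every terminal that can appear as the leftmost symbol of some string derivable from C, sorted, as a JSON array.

FIRST sets, iterate to fixpoint:
round 1:
  A via A→a c: +{a}
  B via B→b S: +{b}
  B via B→d: +{d}
  C via C→c: +{c}
  S via S→b: +{b}
  S via S→c B: +{c}
  S via S→d A: +{d}
  FIRST[S]={b,c,d}  FIRST[A]={a}  FIRST[B]={b,d}  FIRST[C]={c}
round 2:
  C via C→S S: +{b,d}
  FIRST[S]={b,c,d}  FIRST[A]={a}  FIRST[B]={b,d}  FIRST[C]={b,c,d}
round 3: (stable)
  FIRST[S]={b,c,d}  FIRST[A]={a}  FIRST[B]={b,d}  FIRST[C]={b,c,d}

FIRST(C) = ["b", "c", "d"]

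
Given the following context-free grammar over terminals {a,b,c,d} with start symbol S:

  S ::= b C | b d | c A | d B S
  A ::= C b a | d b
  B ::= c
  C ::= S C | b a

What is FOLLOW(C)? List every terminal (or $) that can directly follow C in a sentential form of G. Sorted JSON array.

FIRST sets, iterate to fixpoint:
pass 1:
  A via A→d b: +{d}
  B via B→c: +{c}
  C via C→b a: +{b}
  S via S→b C: +{b}
  S via S→c A: +{c}
  S via S→d B S: +{d}
  FIRST(S)={b,c,d}  FIRST(A)={d}  FIRST(B)={c}  FIRST(C)={b}
pass 2:
  A via A→C b a: +{b}
  C via C→S C: +{c,d}
  FIRST(S)={b,c,d}  FIRST(A)={b,d}  FIRST(B)={c}  FIRST(C)={b,c,d}
pass 3:
  A via A→C b a: +{c}
  FIRST(S)={b,c,d}  FIRST(A)={b,c,d}  FIRST(B)={c}  FIRST(C)={b,c,d}
pass 4: — fixpoint
  FIRST(S)={b,c,d}  FIRST(A)={b,c,d}  FIRST(B)={c}  FIRST(C)={b,c,d}

FOLLOW iteration:
seed FOLLOW(S) with $
pass 1:
  A→C b a: FOLLOW(C) ⊇ FIRST(b) = {b}; new: +{b}
  C→S C: FOLLOW(S) ⊇ FIRST(C) = {b,c,d}; new: +{b,c,d}
  S→b C: FOLLOW(C) ⊇ FOLLOW(S) ⊇ {$,b,c,d}; new: +{$,c,d}
  S→c A: FOLLOW(A) ⊇ FOLLOW(S) ⊇ {$,b,c,d}; new: +{$,b,c,d}
  S→d B S: FOLLOW(B) ⊇ FIRST(S) = {b,c,d}; new: +{b,c,d}
  FOLLOW[S]={$,b,c,d}  FOLLOW[A]={$,b,c,d}  FOLLOW[B]={b,c,d}  FOLLOW[C]={$,b,c,d}
pass 2: (no change)
  FOLLOW[S]={$,b,c,d}  FOLLOW[A]={$,b,c,d}  FOLLOW[B]={b,c,d}  FOLLOW[C]={$,b,c,d}

FOLLOW(C) = ["$", "b", "c", "d"]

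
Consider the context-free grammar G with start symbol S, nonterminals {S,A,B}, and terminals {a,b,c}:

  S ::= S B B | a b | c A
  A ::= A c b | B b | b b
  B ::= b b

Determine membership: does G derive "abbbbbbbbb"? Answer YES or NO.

CNF form of G:
  S -> S X4 | T0 A | T2 T1
  A -> A X3 | B T1 | T1 T1
  B -> T1 T1
  T0 -> c
  T1 -> b
  T2 -> a
  X3 -> T0 T1
  X4 -> B B

CYK table (by increasing span):
  [0..0]={T2}  "a"  orig:{}
  [1..1]={T1}  "b"  orig:{}
  [2..2]={T1}  "b"  orig:{}
  [3..3]={T1}  "b"  orig:{}
  [4..4]={T1}  "b"  orig:{}
  [5..5]={T1}  "b"  orig:{}
  [6..6]={T1}  "b"  orig:{}
  [7..7]={T1}  "b"  orig:{}
  [8..8]={T1}  "b"  orig:{}
  [9..9]={T1}  "b"  orig:{}
  [0..1]={S}  "ab"
  [1..2]={A,B}  "bb"
  [2..3]={A,B}  "bb"
  [3..4]={A,B}  "bb"
  [4..5]={A,B}  "bb"
  [5..6]={A,B}  "bb"
  [6..7]={A,B}  "bb"
  [7..8]={A,B}  "bb"
  [8..9]={A,B}  "bb"
  [0..2]=∅  "abb"
  [1..3]={A}  "bbb"
  [2..4]={A}  "bbb"
  [3..5]={A}  "bbb"
  [4..6]={A}  "bbb"
  [5..7]={A}  "bbb"
  [6..8]={A}  "bbb"
  [7..9]={A}  "bbb"
  [0..3]=∅  "abbb"
  [1..4]={X4}  "bbbb"  orig:{}
  [2..5]={X4}  "bbbb"  orig:{}
  [3..6]={X4}  "bbbb"  orig:{}
  [4..7]={X4}  "bbbb"  orig:{}
  [5..8]={X4}  "bbbb"  orig:{}
  [6..9]={X4}  "bbbb"  orig:{}
  [0..4]=∅  "abbbb"
  [1..5]=∅  "bbbbb"
  [2..6]=∅  "bbbbb"
  [3..7]=∅  "bbbbb"
  [4..8]=∅  "bbbbb"
  [5..9]=∅  "bbbbb"
  [0..5]={S}  "abbbbb"
  [1..6]=∅  "bbbbbb"
  [2..7]=∅  "bbbbbb"
  [3..8]=∅  "bbbbbb"
  [4..9]=∅  "bbbbbb"
  [0..6]=∅  "abbbbbb"
  [1..7]=∅  "bbbbbbb"
  [2..8]=∅  "bbbbbbb"
  [3..9]=∅  "bbbbbbb"
  [0..7]=∅  "abbbbbbb"
  [1..8]=∅  "bbbbbbbb"
  [2..9]=∅  "bbbbbbbb"
  [0..8]=∅  "abbbbbbbb"
  [1..9]=∅  "bbbbbbbbb"
  [0..9]={S}  "abbbbbbbbb"

S ∈ T[0,9] ⇒ YES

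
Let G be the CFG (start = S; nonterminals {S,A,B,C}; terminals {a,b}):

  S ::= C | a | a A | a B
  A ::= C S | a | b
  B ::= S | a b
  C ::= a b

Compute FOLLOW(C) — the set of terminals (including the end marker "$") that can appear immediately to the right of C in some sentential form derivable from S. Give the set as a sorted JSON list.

FIRST sets, iterate to fixpoint:
round 1:
  A via A→a: +{a}
  A via A→b: +{b}
  B via B→a b: +{a}
  C via C→a b: +{a}
  S via S→C: +{a}
  FIRST[S]={a}  FIRST[A]={a,b}  FIRST[B]={a}  FIRST[C]={a}
round 2: — fixpoint
  FIRST[S]={a}  FIRST[A]={a,b}  FIRST[B]={a}  FIRST[C]={a}

FOLLOW iteration:
seed FOLLOW(S) with $
round 1:
  A→C S: FOLLOW(C) ⊇ FIRST(S) = {a}; new: +{a}
  S→C: FOLLOW(C) ⊇ FOLLOW(S) ⊇ {$}; new: +{$}
  S→a A: FOLLOW(A) ⊇ FOLLOW(S) ⊇ {$}; new: +{$}
  S→a B: FOLLOW(B) ⊇ FOLLOW(S) ⊇ {$}; new: +{$}
  FOLLOW(S)={$}  FOLLOW(A)={$}  FOLLOW(B)={$}  FOLLOW(C)={$,a}
round 2: (no change)
  FOLLOW(S)={$}  FOLLOW(A)={$}  FOLLOW(B)={$}  FOLLOW(C)={$,a}

FOLLOW(C) = ["$", "a"]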